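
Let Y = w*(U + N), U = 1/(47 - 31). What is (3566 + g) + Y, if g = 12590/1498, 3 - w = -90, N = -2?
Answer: 40676297/11984 ≈ 3394.2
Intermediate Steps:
w = 93 (w = 3 - 1*(-90) = 3 + 90 = 93)
g = 6295/749 (g = 12590*(1/1498) = 6295/749 ≈ 8.4045)
U = 1/16 ≈ 0.062500
Y = -2883/16 (Y = 93*(1/16 - 2) = 93*(-31/16) = -2883/16 ≈ -180.19)
(3566 + g) + Y = (3566 + 6295/749) - 2883/16 = 2677229/749 - 2883/16 = 40676297/11984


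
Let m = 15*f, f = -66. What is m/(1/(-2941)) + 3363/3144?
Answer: 3051347441/1048 ≈ 2.9116e+6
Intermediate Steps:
m = -990 (m = 15*(-66) = -990)
m/(1/(-2941)) + 3363/3144 = -990/(1/(-2941)) + 3363/3144 = -990/(-1/2941) + 3363*(1/3144) = -990*(-2941) + 1121/1048 = 2911590 + 1121/1048 = 3051347441/1048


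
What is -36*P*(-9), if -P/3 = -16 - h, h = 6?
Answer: 21384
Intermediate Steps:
P = 66 (P = -3*(-16 - 1*6) = -3*(-16 - 6) = -3*(-22) = 66)
-36*P*(-9) = -36*66*(-9) = -2376*(-9) = 21384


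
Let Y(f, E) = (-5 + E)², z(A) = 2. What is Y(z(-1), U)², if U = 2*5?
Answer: 625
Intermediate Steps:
U = 10
Y(z(-1), U)² = ((-5 + 10)²)² = (5²)² = 25² = 625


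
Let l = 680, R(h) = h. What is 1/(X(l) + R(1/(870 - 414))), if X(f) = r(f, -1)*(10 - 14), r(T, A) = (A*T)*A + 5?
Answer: -456/1249439 ≈ -0.00036496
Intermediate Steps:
r(T, A) = 5 + T*A**2 (r(T, A) = T*A**2 + 5 = 5 + T*A**2)
X(f) = -20 - 4*f (X(f) = (5 + f*(-1)**2)*(10 - 14) = (5 + f*1)*(-4) = (5 + f)*(-4) = -20 - 4*f)
1/(X(l) + R(1/(870 - 414))) = 1/((-20 - 4*680) + 1/(870 - 414)) = 1/((-20 - 2720) + 1/456) = 1/(-2740 + 1/456) = 1/(-1249439/456) = -456/1249439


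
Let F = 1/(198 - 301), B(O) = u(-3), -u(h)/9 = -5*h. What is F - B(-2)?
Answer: 13904/103 ≈ 134.99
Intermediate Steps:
u(h) = 45*h (u(h) = -(-45)*h = 45*h)
B(O) = -135 (B(O) = 45*(-3) = -135)
F = -1/103 (F = 1/(-103) = -1/103 ≈ -0.0097087)
F - B(-2) = -1/103 - 1*(-135) = -1/103 + 135 = 13904/103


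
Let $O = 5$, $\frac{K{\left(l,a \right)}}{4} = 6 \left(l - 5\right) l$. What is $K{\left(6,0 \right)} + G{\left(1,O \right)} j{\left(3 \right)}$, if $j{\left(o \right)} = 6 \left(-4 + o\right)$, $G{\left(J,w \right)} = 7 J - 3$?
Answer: $120$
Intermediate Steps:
$K{\left(l,a \right)} = 4 l \left(-30 + 6 l\right)$ ($K{\left(l,a \right)} = 4 \cdot 6 \left(l - 5\right) l = 4 \cdot 6 \left(-5 + l\right) l = 4 \left(-30 + 6 l\right) l = 4 l \left(-30 + 6 l\right)$)
$G{\left(J,w \right)} = -3 + 7 J$
$j{\left(o \right)} = -24 + 6 o$
$K{\left(6,0 \right)} + G{\left(1,O \right)} j{\left(3 \right)} = 24 \cdot 6 \left(-5 + 6\right) + \left(-3 + 7 \cdot 1\right) \left(-24 + 6 \cdot 3\right) = 24 \cdot 6 \cdot 1 + \left(-3 + 7\right) \left(-24 + 18\right) = 144 + 4 \left(-6\right) = 144 - 24 = 120$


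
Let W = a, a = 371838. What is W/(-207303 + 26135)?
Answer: -185919/90584 ≈ -2.0524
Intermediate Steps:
W = 371838
W/(-207303 + 26135) = 371838/(-207303 + 26135) = 371838/(-181168) = 371838*(-1/181168) = -185919/90584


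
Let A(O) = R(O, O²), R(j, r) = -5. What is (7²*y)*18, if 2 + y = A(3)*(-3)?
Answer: 11466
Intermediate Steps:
A(O) = -5
y = 13 (y = -2 - 5*(-3) = -2 + 15 = 13)
(7²*y)*18 = (7²*13)*18 = (49*13)*18 = 637*18 = 11466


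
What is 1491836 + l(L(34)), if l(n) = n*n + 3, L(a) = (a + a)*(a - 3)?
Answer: 5935503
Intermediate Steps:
L(a) = 2*a*(-3 + a) (L(a) = (2*a)*(-3 + a) = 2*a*(-3 + a))
l(n) = 3 + n² (l(n) = n² + 3 = 3 + n²)
1491836 + l(L(34)) = 1491836 + (3 + (2*34*(-3 + 34))²) = 1491836 + (3 + (2*34*31)²) = 1491836 + (3 + 2108²) = 1491836 + (3 + 4443664) = 1491836 + 4443667 = 5935503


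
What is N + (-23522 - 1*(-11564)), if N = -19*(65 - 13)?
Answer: -12946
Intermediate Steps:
N = -988 (N = -19*52 = -988)
N + (-23522 - 1*(-11564)) = -988 + (-23522 - 1*(-11564)) = -988 + (-23522 + 11564) = -988 - 11958 = -12946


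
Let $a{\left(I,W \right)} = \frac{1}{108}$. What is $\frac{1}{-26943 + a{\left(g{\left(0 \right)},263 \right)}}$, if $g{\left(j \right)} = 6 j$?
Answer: $- \frac{108}{2909843} \approx -3.7115 \cdot 10^{-5}$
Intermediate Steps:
$a{\left(I,W \right)} = \frac{1}{108}$
$\frac{1}{-26943 + a{\left(g{\left(0 \right)},263 \right)}} = \frac{1}{-26943 + \frac{1}{108}} = \frac{1}{- \frac{2909843}{108}} = - \frac{108}{2909843}$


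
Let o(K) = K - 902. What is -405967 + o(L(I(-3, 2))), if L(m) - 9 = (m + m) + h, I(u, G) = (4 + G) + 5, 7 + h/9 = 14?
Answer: -406775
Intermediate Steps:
h = 63 (h = -63 + 9*14 = -63 + 126 = 63)
I(u, G) = 9 + G
L(m) = 72 + 2*m (L(m) = 9 + ((m + m) + 63) = 9 + (2*m + 63) = 9 + (63 + 2*m) = 72 + 2*m)
o(K) = -902 + K
-405967 + o(L(I(-3, 2))) = -405967 + (-902 + (72 + 2*(9 + 2))) = -405967 + (-902 + (72 + 2*11)) = -405967 + (-902 + (72 + 22)) = -405967 + (-902 + 94) = -405967 - 808 = -406775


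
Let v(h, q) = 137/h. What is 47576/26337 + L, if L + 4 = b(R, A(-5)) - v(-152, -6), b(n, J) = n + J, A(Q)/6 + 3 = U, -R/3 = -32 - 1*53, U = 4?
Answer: 1039668289/4003224 ≈ 259.71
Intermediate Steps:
R = 255 (R = -3*(-32 - 1*53) = -3*(-32 - 53) = -3*(-85) = 255)
A(Q) = 6 (A(Q) = -18 + 6*4 = -18 + 24 = 6)
b(n, J) = J + n
L = 39201/152 (L = -4 + ((6 + 255) - 137/(-152)) = -4 + (261 - 137*(-1)/152) = -4 + (261 - 1*(-137/152)) = -4 + (261 + 137/152) = -4 + 39809/152 = 39201/152 ≈ 257.90)
47576/26337 + L = 47576/26337 + 39201/152 = 1039668289/4003224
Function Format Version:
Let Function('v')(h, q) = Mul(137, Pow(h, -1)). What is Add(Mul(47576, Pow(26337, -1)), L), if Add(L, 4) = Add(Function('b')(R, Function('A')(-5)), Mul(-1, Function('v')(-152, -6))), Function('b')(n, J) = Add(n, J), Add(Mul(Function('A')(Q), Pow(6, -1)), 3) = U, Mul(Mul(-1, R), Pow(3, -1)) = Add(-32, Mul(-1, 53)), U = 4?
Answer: Rational(1039668289, 4003224) ≈ 259.71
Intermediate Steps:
R = 255 (R = Mul(-3, Add(-32, Mul(-1, 53))) = Mul(-3, Add(-32, -53)) = Mul(-3, -85) = 255)
Function('A')(Q) = 6 (Function('A')(Q) = Add(-18, Mul(6, 4)) = Add(-18, 24) = 6)
Function('b')(n, J) = Add(J, n)
L = Rational(39201, 152) (L = Add(-4, Add(Add(6, 255), Mul(-1, Mul(137, Pow(-152, -1))))) = Add(-4, Add(261, Mul(-1, Mul(137, Rational(-1, 152))))) = Add(-4, Add(261, Mul(-1, Rational(-137, 152)))) = Add(-4, Add(261, Rational(137, 152))) = Add(-4, Rational(39809, 152)) = Rational(39201, 152) ≈ 257.90)
Add(Mul(47576, Pow(26337, -1)), L) = Add(Mul(47576, Pow(26337, -1)), Rational(39201, 152)) = Add(Mul(47576, Rational(1, 26337)), Rational(39201, 152)) = Add(Rational(47576, 26337), Rational(39201, 152)) = Rational(1039668289, 4003224)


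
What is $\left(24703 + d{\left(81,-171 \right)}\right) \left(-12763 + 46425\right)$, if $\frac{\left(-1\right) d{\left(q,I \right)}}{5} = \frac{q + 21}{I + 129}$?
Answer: $\frac{5823727972}{7} \approx 8.3196 \cdot 10^{8}$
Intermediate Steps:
$d{\left(q,I \right)} = - \frac{5 \left(21 + q\right)}{129 + I}$ ($d{\left(q,I \right)} = - 5 \frac{q + 21}{I + 129} = - 5 \frac{21 + q}{129 + I} = - \frac{5 \left(21 + q\right)}{129 + I}$)
$\left(24703 + d{\left(81,-171 \right)}\right) \left(-12763 + 46425\right) = \left(24703 + \frac{5 \left(-21 - 81\right)}{129 - 171}\right) \left(-12763 + 46425\right) = \left(24703 + \frac{5 \left(-21 - 81\right)}{-42}\right) 33662 = \left(24703 + 5 \left(- \frac{1}{42}\right) \left(-102\right)\right) 33662 = \left(24703 + \frac{85}{7}\right) 33662 = \frac{173006}{7} \cdot 33662 = \frac{5823727972}{7}$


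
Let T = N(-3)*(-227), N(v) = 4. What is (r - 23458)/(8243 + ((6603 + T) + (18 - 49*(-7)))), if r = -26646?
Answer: -50104/14299 ≈ -3.5040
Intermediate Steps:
T = -908 (T = 4*(-227) = -908)
(r - 23458)/(8243 + ((6603 + T) + (18 - 49*(-7)))) = (-26646 - 23458)/(8243 + ((6603 - 908) + (18 - 49*(-7)))) = -50104/(8243 + (5695 + (18 + 343))) = -50104/(8243 + (5695 + 361)) = -50104/(8243 + 6056) = -50104/14299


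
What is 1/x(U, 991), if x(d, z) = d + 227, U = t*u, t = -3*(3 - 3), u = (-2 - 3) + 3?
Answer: 1/227 ≈ 0.0044053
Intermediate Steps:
u = -2 (u = -5 + 3 = -2)
t = 0 (t = -3*0 = 0)
U = 0 (U = 0*(-2) = 0)
x(d, z) = 227 + d
1/x(U, 991) = 1/(227 + 0) = 1/227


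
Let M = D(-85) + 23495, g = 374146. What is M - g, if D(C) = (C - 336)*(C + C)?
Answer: -279081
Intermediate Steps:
D(C) = 2*C*(-336 + C) (D(C) = (-336 + C)*(2*C) = 2*C*(-336 + C))
M = 95065 (M = 2*(-85)*(-336 - 85) + 23495 = 2*(-85)*(-421) + 23495 = 71570 + 23495 = 95065)
M - g = 95065 - 1*374146 = 95065 - 374146 = -279081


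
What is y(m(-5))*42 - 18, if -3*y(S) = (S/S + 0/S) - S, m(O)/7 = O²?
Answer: 2418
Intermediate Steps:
m(O) = 7*O²
y(S) = -⅓ + S/3 (y(S) = -((S/S + 0/S) - S)/3 = -((1 + 0) - S)/3 = -(1 - S)/3 = -⅓ + S/3)
y(m(-5))*42 - 18 = (-⅓ + (7*(-5)²)/3)*42 - 18 = (-⅓ + (7*25)/3)*42 - 18 = (-⅓ + (⅓)*175)*42 - 18 = (-⅓ + 175/3)*42 - 18 = 58*42 - 18 = 2436 - 18 = 2418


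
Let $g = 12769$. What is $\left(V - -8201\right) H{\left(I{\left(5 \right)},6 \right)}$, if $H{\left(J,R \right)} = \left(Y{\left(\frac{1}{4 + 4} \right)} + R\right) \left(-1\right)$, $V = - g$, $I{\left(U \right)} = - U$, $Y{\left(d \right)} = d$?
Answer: $27979$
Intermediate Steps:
$V = -12769$ ($V = \left(-1\right) 12769 = -12769$)
$H{\left(J,R \right)} = - \frac{1}{8} - R$ ($H{\left(J,R \right)} = \left(\frac{1}{4 + 4} + R\right) \left(-1\right) = \left(\frac{1}{8} + R\right) \left(-1\right) = - \frac{1}{8} - R$)
$\left(V - -8201\right) H{\left(I{\left(5 \right)},6 \right)} = \left(-12769 - -8201\right) \left(- \frac{1}{8} - 6\right) = \left(-12769 + 8201\right) \left(- \frac{1}{8} - 6\right) = \left(-4568\right) \left(- \frac{49}{8}\right) = 27979$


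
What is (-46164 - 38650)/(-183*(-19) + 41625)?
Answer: -42407/22551 ≈ -1.8805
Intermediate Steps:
(-46164 - 38650)/(-183*(-19) + 41625) = -84814/(3477 + 41625) = -84814/45102 = -84814*1/45102 = -42407/22551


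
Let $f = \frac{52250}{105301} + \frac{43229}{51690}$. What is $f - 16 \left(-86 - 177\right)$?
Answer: $\frac{22911433426949}{5443008690} \approx 4209.3$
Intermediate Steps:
$f = \frac{7252859429}{5443008690}$ ($f = 52250 \cdot \frac{1}{105301} + 43229 \cdot \frac{1}{51690} = \frac{52250}{105301} + \frac{43229}{51690} = \frac{7252859429}{5443008690} \approx 1.3325$)
$f - 16 \left(-86 - 177\right) = \frac{7252859429}{5443008690} - 16 \left(-86 - 177\right) = \frac{7252859429}{5443008690} - -4208 = \frac{7252859429}{5443008690} + 4208 = \frac{22911433426949}{5443008690}$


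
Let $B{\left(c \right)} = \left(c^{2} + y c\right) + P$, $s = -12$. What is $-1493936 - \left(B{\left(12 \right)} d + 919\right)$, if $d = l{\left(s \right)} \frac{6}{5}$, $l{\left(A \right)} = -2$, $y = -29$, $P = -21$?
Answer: $-1495395$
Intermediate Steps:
$d = - \frac{12}{5}$ ($d = - 2 \cdot \frac{6}{5} = - 2 \cdot 6 \cdot \frac{1}{5} = \left(-2\right) \frac{6}{5} = - \frac{12}{5} \approx -2.4$)
$B{\left(c \right)} = -21 + c^{2} - 29 c$ ($B{\left(c \right)} = \left(c^{2} - 29 c\right) - 21 = -21 + c^{2} - 29 c$)
$-1493936 - \left(B{\left(12 \right)} d + 919\right) = -1493936 - \left(\left(-21 + 12^{2} - 348\right) \left(- \frac{12}{5}\right) + 919\right) = -1493936 - \left(\left(-21 + 144 - 348\right) \left(- \frac{12}{5}\right) + 919\right) = -1493936 - \left(\left(-225\right) \left(- \frac{12}{5}\right) + 919\right) = -1493936 - \left(540 + 919\right) = -1493936 - 1459 = -1495395$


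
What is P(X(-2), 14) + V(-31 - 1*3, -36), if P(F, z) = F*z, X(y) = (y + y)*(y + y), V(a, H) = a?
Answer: 190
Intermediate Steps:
X(y) = 4*y**2 (X(y) = (2*y)*(2*y) = 4*y**2)
P(X(-2), 14) + V(-31 - 1*3, -36) = (4*(-2)**2)*14 + (-31 - 1*3) = (4*4)*14 + (-31 - 3) = 16*14 - 34 = 224 - 34 = 190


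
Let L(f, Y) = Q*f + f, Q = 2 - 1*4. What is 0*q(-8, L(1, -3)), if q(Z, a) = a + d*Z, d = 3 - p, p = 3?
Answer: 0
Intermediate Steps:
Q = -2 (Q = 2 - 4 = -2)
d = 0 (d = 3 - 1*3 = 3 - 3 = 0)
L(f, Y) = -f (L(f, Y) = -2*f + f = -f)
q(Z, a) = a (q(Z, a) = a + 0*Z = a + 0 = a)
0*q(-8, L(1, -3)) = 0*(-1*1) = 0*(-1) = 0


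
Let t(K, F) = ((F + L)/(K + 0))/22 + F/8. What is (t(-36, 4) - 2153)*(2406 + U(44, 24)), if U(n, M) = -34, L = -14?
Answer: -505464305/99 ≈ -5.1057e+6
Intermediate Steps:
t(K, F) = F/8 + (-14 + F)/(22*K) (t(K, F) = ((F - 14)/(K + 0))/22 + F/8 = ((-14 + F)/K)*(1/22) + F*(⅛) = ((-14 + F)/K)*(1/22) + F/8 = (-14 + F)/(22*K) + F/8 = F/8 + (-14 + F)/(22*K))
(t(-36, 4) - 2153)*(2406 + U(44, 24)) = ((1/88)*(-56 + 4*4 + 11*4*(-36))/(-36) - 2153)*(2406 - 34) = ((1/88)*(-1/36)*(-56 + 16 - 1584) - 2153)*2372 = ((1/88)*(-1/36)*(-1624) - 2153)*2372 = (203/396 - 2153)*2372 = -852385/396*2372 = -505464305/99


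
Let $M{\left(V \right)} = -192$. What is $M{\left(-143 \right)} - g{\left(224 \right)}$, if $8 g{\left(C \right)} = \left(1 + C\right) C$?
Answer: $-6492$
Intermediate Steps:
$g{\left(C \right)} = \frac{C \left(1 + C\right)}{8}$ ($g{\left(C \right)} = \frac{\left(1 + C\right) C}{8} = \frac{C \left(1 + C\right)}{8}$)
$M{\left(-143 \right)} - g{\left(224 \right)} = -192 - \frac{1}{8} \cdot 224 \left(1 + 224\right) = -192 - \frac{1}{8} \cdot 224 \cdot 225 = -192 - 6300 = -6492$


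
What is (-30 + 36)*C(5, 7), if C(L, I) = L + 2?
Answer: 42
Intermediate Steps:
C(L, I) = 2 + L
(-30 + 36)*C(5, 7) = (-30 + 36)*(2 + 5) = 6*7 = 42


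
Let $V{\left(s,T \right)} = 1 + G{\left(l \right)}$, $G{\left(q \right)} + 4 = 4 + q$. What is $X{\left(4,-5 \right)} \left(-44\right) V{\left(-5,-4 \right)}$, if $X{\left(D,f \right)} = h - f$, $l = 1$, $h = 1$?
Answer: $-528$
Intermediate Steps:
$G{\left(q \right)} = q$ ($G{\left(q \right)} = -4 + \left(4 + q\right) = q$)
$V{\left(s,T \right)} = 2$ ($V{\left(s,T \right)} = 1 + 1 = 2$)
$X{\left(D,f \right)} = 1 - f$
$X{\left(4,-5 \right)} \left(-44\right) V{\left(-5,-4 \right)} = \left(1 - -5\right) \left(-44\right) 2 = \left(1 + 5\right) \left(-44\right) 2 = 6 \left(-44\right) 2 = \left(-264\right) 2 = -528$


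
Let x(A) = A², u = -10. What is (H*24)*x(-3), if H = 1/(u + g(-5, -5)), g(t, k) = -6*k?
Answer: 54/5 ≈ 10.800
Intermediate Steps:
H = 1/20 (H = 1/(-10 - 6*(-5)) = 1/(-10 + 30) = 1/20 ≈ 0.050000)
(H*24)*x(-3) = ((1/20)*24)*(-3)² = (6/5)*9 = 54/5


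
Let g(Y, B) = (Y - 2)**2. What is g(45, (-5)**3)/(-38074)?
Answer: -1849/38074 ≈ -0.048563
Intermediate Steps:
g(Y, B) = (-2 + Y)**2
g(45, (-5)**3)/(-38074) = (-2 + 45)**2/(-38074) = 43**2*(-1/38074) = 1849*(-1/38074) = -1849/38074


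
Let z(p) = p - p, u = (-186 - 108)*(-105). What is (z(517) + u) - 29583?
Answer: 1287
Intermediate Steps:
u = 30870 (u = -294*(-105) = 30870)
z(p) = 0
(z(517) + u) - 29583 = (0 + 30870) - 29583 = 30870 - 29583 = 1287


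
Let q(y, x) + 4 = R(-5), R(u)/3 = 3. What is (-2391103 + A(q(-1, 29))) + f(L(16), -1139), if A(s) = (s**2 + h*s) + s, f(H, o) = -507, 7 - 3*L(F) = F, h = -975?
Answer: -2396455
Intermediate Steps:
R(u) = 9 (R(u) = 3*3 = 9)
L(F) = 7/3 - F/3
q(y, x) = 5 (q(y, x) = -4 + 9 = 5)
A(s) = s**2 - 974*s (A(s) = (s**2 - 975*s) + s = s**2 - 974*s)
(-2391103 + A(q(-1, 29))) + f(L(16), -1139) = (-2391103 + 5*(-974 + 5)) - 507 = (-2391103 + 5*(-969)) - 507 = (-2391103 - 4845) - 507 = -2395948 - 507 = -2396455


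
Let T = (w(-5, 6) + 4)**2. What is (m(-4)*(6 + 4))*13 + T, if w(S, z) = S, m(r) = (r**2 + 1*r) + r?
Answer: 1041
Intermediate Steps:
m(r) = r**2 + 2*r (m(r) = (r**2 + r) + r = (r + r**2) + r = r**2 + 2*r)
T = 1 (T = (-5 + 4)**2 = (-1)**2 = 1)
(m(-4)*(6 + 4))*13 + T = ((-4*(2 - 4))*(6 + 4))*13 + 1 = (-4*(-2)*10)*13 + 1 = (8*10)*13 + 1 = 80*13 + 1 = 1040 + 1 = 1041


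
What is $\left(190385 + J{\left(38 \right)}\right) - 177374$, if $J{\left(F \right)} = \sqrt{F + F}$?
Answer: $13011 + 2 \sqrt{19} \approx 13020.0$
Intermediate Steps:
$J{\left(F \right)} = \sqrt{2} \sqrt{F}$ ($J{\left(F \right)} = \sqrt{2 F} = \sqrt{2} \sqrt{F}$)
$\left(190385 + J{\left(38 \right)}\right) - 177374 = \left(190385 + \sqrt{2} \sqrt{38}\right) - 177374 = \left(190385 + 2 \sqrt{19}\right) - 177374 = 13011 + 2 \sqrt{19}$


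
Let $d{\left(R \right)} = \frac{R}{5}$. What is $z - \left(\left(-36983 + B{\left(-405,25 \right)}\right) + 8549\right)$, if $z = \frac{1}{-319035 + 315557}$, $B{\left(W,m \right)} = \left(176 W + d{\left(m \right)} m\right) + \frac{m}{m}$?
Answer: $\frac{346367063}{3478} \approx 99588.0$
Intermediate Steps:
$d{\left(R \right)} = \frac{R}{5}$ ($d{\left(R \right)} = R \frac{1}{5} = \frac{R}{5}$)
$B{\left(W,m \right)} = 1 + 176 W + \frac{m^{2}}{5}$ ($B{\left(W,m \right)} = \left(176 W + \frac{m}{5} m\right) + \frac{m}{m} = \left(176 W + \frac{m^{2}}{5}\right) + 1 = 1 + 176 W + \frac{m^{2}}{5}$)
$z = - \frac{1}{3478}$ ($z = \frac{1}{-3478} = - \frac{1}{3478} \approx -0.00028752$)
$z - \left(\left(-36983 + B{\left(-405,25 \right)}\right) + 8549\right) = - \frac{1}{3478} - \left(\left(-36983 + \left(1 + 176 \left(-405\right) + \frac{25^{2}}{5}\right)\right) + 8549\right) = - \frac{1}{3478} - \left(\left(-36983 + \left(1 - 71280 + \frac{1}{5} \cdot 625\right)\right) + 8549\right) = - \frac{1}{3478} - \left(\left(-36983 + \left(1 - 71280 + 125\right)\right) + 8549\right) = - \frac{1}{3478} - \left(\left(-36983 - 71154\right) + 8549\right) = - \frac{1}{3478} - \left(-108137 + 8549\right) = - \frac{1}{3478} - -99588 = - \frac{1}{3478} + 99588 = \frac{346367063}{3478}$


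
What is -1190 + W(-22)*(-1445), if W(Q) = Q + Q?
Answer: 62390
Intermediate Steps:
W(Q) = 2*Q
-1190 + W(-22)*(-1445) = -1190 + (2*(-22))*(-1445) = -1190 - 44*(-1445) = -1190 + 63580 = 62390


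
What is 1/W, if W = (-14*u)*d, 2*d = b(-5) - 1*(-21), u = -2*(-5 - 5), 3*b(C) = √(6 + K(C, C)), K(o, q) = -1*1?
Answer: -27/79280 + 3*√5/554960 ≈ -0.00032848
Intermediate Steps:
K(o, q) = -1
b(C) = √5/3 (b(C) = √(6 - 1)/3 = √5/3)
u = 20 (u = -2*(-10) = 20)
d = 21/2 + √5/6 (d = (√5/3 - 1*(-21))/2 = (√5/3 + 21)/2 = (21 + √5/3)/2 = 21/2 + √5/6 ≈ 10.873)
W = -2940 - 140*√5/3 (W = (-14*20)*(21/2 + √5/6) = -280*(21/2 + √5/6) = -2940 - 140*√5/3 ≈ -3044.4)
1/W = 1/(-2940 - 140*√5/3)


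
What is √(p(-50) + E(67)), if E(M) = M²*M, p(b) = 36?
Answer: √300799 ≈ 548.45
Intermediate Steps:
E(M) = M³
√(p(-50) + E(67)) = √(36 + 67³) = √(36 + 300763) = √300799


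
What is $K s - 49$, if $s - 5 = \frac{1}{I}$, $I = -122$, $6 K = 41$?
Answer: $- \frac{3633}{244} \approx -14.889$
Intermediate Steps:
$K = \frac{41}{6}$ ($K = \frac{1}{6} \cdot 41 = \frac{41}{6} \approx 6.8333$)
$s = \frac{609}{122}$ ($s = 5 + \frac{1}{-122} = 5 - \frac{1}{122} = \frac{609}{122} \approx 4.9918$)
$K s - 49 = \frac{41}{6} \cdot \frac{609}{122} - 49 = \frac{8323}{244} - 49 = - \frac{3633}{244}$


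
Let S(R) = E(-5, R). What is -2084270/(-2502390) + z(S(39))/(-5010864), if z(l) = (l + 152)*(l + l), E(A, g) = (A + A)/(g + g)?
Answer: 264757705736243/317867096711736 ≈ 0.83292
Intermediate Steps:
E(A, g) = A/g (E(A, g) = (2*A)/((2*g)) = (2*A)*(1/(2*g)) = A/g)
S(R) = -5/R
z(l) = 2*l*(152 + l) (z(l) = (152 + l)*(2*l) = 2*l*(152 + l))
-2084270/(-2502390) + z(S(39))/(-5010864) = -2084270/(-2502390) + (2*(-5/39)*(152 - 5/39))/(-5010864) = -2084270*(-1/2502390) + (2*(-5*1/39)*(152 - 5*1/39))*(-1/5010864) = 208427/250239 + (2*(-5/39)*(152 - 5/39))*(-1/5010864) = 208427/250239 + (2*(-5/39)*(5923/39))*(-1/5010864) = 208427/250239 - 59230/1521*(-1/5010864) = 208427/250239 + 29615/3810762072 = 264757705736243/317867096711736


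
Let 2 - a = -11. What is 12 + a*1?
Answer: 25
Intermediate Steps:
a = 13 (a = 2 - 1*(-11) = 2 + 11 = 13)
12 + a*1 = 12 + 13*1 = 12 + 13 = 25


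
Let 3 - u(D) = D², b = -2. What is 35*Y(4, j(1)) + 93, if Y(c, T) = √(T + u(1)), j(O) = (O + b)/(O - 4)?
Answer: 93 + 35*√21/3 ≈ 146.46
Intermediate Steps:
u(D) = 3 - D²
j(O) = (-2 + O)/(-4 + O) (j(O) = (O - 2)/(O - 4) = (-2 + O)/(-4 + O))
Y(c, T) = √(2 + T) (Y(c, T) = √(T + (3 - 1*1²)) = √(T + (3 - 1*1)) = √(T + (3 - 1)) = √(T + 2) = √(2 + T))
35*Y(4, j(1)) + 93 = 35*√(2 + (-2 + 1)/(-4 + 1)) + 93 = 35*√(2 - 1/(-3)) + 93 = 35*√(2 - ⅓*(-1)) + 93 = 35*√(2 + ⅓) + 93 = 35*√(7/3) + 93 = 35*(√21/3) + 93 = 35*√21/3 + 93 = 93 + 35*√21/3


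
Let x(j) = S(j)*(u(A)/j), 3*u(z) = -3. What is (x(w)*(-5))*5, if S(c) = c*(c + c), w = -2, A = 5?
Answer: -100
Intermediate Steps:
u(z) = -1 (u(z) = (⅓)*(-3) = -1)
S(c) = 2*c² (S(c) = c*(2*c) = 2*c²)
x(j) = -2*j (x(j) = (2*j²)*(-1/j) = -2*j)
(x(w)*(-5))*5 = (-2*(-2)*(-5))*5 = (4*(-5))*5 = -20*5 = -100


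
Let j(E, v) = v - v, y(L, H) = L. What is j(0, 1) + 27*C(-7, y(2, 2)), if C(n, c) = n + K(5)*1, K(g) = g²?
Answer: 486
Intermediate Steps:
j(E, v) = 0
C(n, c) = 25 + n (C(n, c) = n + 5²*1 = n + 25*1 = n + 25 = 25 + n)
j(0, 1) + 27*C(-7, y(2, 2)) = 0 + 27*(25 - 7) = 0 + 27*18 = 0 + 486 = 486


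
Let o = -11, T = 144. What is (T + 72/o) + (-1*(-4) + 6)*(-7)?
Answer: 742/11 ≈ 67.455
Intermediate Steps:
(T + 72/o) + (-1*(-4) + 6)*(-7) = (144 + 72/(-11)) + (-1*(-4) + 6)*(-7) = (144 + 72*(-1/11)) + (4 + 6)*(-7) = (144 - 72/11) + 10*(-7) = 1512/11 - 70 = 742/11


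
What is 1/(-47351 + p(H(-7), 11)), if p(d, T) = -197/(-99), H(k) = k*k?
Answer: -99/4687552 ≈ -2.1120e-5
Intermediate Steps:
H(k) = k²
p(d, T) = 197/99 (p(d, T) = -197*(-1/99) = 197/99)
1/(-47351 + p(H(-7), 11)) = 1/(-47351 + 197/99) = 1/(-4687552/99) = -99/4687552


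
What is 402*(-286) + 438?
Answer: -114534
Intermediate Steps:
402*(-286) + 438 = -114972 + 438 = -114534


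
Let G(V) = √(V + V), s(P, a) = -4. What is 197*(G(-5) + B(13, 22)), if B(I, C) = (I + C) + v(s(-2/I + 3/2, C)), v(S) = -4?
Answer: 6107 + 197*I*√10 ≈ 6107.0 + 622.97*I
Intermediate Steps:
G(V) = √2*√V (G(V) = √(2*V) = √2*√V)
B(I, C) = -4 + C + I (B(I, C) = (I + C) - 4 = (C + I) - 4 = -4 + C + I)
197*(G(-5) + B(13, 22)) = 197*(√2*√(-5) + (-4 + 22 + 13)) = 197*(√2*(I*√5) + 31) = 197*(I*√10 + 31) = 197*(31 + I*√10) = 6107 + 197*I*√10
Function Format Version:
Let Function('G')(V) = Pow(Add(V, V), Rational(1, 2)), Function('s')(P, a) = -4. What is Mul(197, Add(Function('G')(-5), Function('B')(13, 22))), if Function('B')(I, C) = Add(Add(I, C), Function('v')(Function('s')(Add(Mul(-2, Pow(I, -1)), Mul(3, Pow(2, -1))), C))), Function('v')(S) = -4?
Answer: Add(6107, Mul(197, I, Pow(10, Rational(1, 2)))) ≈ Add(6107.0, Mul(622.97, I))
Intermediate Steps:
Function('G')(V) = Mul(Pow(2, Rational(1, 2)), Pow(V, Rational(1, 2))) (Function('G')(V) = Pow(Mul(2, V), Rational(1, 2)) = Mul(Pow(2, Rational(1, 2)), Pow(V, Rational(1, 2))))
Function('B')(I, C) = Add(-4, C, I) (Function('B')(I, C) = Add(Add(I, C), -4) = Add(Add(C, I), -4) = Add(-4, C, I))
Mul(197, Add(Function('G')(-5), Function('B')(13, 22))) = Mul(197, Add(Mul(Pow(2, Rational(1, 2)), Pow(-5, Rational(1, 2))), Add(-4, 22, 13))) = Mul(197, Add(Mul(Pow(2, Rational(1, 2)), Mul(I, Pow(5, Rational(1, 2)))), 31)) = Mul(197, Add(Mul(I, Pow(10, Rational(1, 2))), 31)) = Mul(197, Add(31, Mul(I, Pow(10, Rational(1, 2))))) = Add(6107, Mul(197, I, Pow(10, Rational(1, 2))))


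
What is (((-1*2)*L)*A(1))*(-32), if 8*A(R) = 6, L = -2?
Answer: -96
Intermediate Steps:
A(R) = ¾ (A(R) = (⅛)*6 = ¾)
(((-1*2)*L)*A(1))*(-32) = ((-1*2*(-2))*(¾))*(-32) = (-2*(-2)*(¾))*(-32) = (4*(¾))*(-32) = 3*(-32) = -96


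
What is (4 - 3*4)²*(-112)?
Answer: -7168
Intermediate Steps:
(4 - 3*4)²*(-112) = (4 - 12)²*(-112) = (-8)²*(-112) = 64*(-112) = -7168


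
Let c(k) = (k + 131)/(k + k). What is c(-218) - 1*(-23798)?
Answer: 10376015/436 ≈ 23798.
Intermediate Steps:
c(k) = (131 + k)/(2*k) (c(k) = (131 + k)/((2*k)) = (131 + k)*(1/(2*k)) = (131 + k)/(2*k))
c(-218) - 1*(-23798) = (1/2)*(131 - 218)/(-218) - 1*(-23798) = (1/2)*(-1/218)*(-87) + 23798 = 87/436 + 23798 = 10376015/436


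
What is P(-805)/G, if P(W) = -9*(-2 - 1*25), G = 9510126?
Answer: 81/3170042 ≈ 2.5552e-5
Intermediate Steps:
P(W) = 243 (P(W) = -9*(-2 - 25) = -9*(-27) = 243)
P(-805)/G = 243/9510126 = 243*(1/9510126) = 81/3170042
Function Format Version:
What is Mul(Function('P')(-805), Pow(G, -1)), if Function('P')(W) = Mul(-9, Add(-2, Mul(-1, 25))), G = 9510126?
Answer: Rational(81, 3170042) ≈ 2.5552e-5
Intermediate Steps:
Function('P')(W) = 243 (Function('P')(W) = Mul(-9, Add(-2, -25)) = Mul(-9, -27) = 243)
Mul(Function('P')(-805), Pow(G, -1)) = Mul(243, Pow(9510126, -1)) = Mul(243, Rational(1, 9510126)) = Rational(81, 3170042)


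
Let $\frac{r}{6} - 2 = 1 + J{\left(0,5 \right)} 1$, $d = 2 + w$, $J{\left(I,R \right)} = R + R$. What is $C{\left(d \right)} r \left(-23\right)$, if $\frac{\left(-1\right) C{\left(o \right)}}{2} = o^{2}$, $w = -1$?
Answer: $3588$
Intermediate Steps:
$J{\left(I,R \right)} = 2 R$
$d = 1$ ($d = 2 - 1 = 1$)
$C{\left(o \right)} = - 2 o^{2}$
$r = 78$ ($r = 12 + 6 \left(1 + 2 \cdot 5 \cdot 1\right) = 12 + 6 \left(1 + 10 \cdot 1\right) = 12 + 6 \left(1 + 10\right) = 12 + 6 \cdot 11 = 12 + 66 = 78$)
$C{\left(d \right)} r \left(-23\right) = - 2 \cdot 1^{2} \cdot 78 \left(-23\right) = \left(-2\right) 1 \cdot 78 \left(-23\right) = \left(-2\right) 78 \left(-23\right) = \left(-156\right) \left(-23\right) = 3588$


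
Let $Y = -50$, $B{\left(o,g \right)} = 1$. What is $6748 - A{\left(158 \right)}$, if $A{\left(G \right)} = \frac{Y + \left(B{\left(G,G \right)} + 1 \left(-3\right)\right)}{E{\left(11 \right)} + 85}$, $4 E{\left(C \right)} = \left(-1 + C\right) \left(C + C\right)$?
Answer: $\frac{236193}{35} \approx 6748.4$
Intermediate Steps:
$E{\left(C \right)} = \frac{C \left(-1 + C\right)}{2}$ ($E{\left(C \right)} = \frac{\left(-1 + C\right) \left(C + C\right)}{4} = \frac{\left(-1 + C\right) 2 C}{4} = \frac{2 C \left(-1 + C\right)}{4} = \frac{C \left(-1 + C\right)}{2}$)
$A{\left(G \right)} = - \frac{13}{35}$ ($A{\left(G \right)} = \frac{-50 + \left(1 + 1 \left(-3\right)\right)}{\frac{1}{2} \cdot 11 \left(-1 + 11\right) + 85} = \frac{-50 + \left(1 - 3\right)}{\frac{1}{2} \cdot 11 \cdot 10 + 85} = \frac{-50 - 2}{55 + 85} = - \frac{52}{140} = \left(-52\right) \frac{1}{140} = - \frac{13}{35}$)
$6748 - A{\left(158 \right)} = 6748 - - \frac{13}{35} = 6748 + \frac{13}{35} = \frac{236193}{35}$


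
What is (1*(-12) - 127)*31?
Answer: -4309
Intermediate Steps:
(1*(-12) - 127)*31 = (-12 - 127)*31 = -139*31 = -4309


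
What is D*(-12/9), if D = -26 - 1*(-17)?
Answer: 12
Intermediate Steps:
D = -9 (D = -26 + 17 = -9)
D*(-12/9) = -(-108)/9 = -9*(-4/3) = 12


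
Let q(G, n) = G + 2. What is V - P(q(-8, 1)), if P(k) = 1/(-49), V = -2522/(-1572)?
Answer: 62575/38514 ≈ 1.6247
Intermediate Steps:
q(G, n) = 2 + G
V = 1261/786 (V = -2522*(-1/1572) = 1261/786 ≈ 1.6043)
P(k) = -1/49
V - P(q(-8, 1)) = 1261/786 - 1*(-1/49) = 1261/786 + 1/49 = 62575/38514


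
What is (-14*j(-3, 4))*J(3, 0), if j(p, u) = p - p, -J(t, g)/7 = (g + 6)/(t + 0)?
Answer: 0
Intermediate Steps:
J(t, g) = -7*(6 + g)/t (J(t, g) = -7*(g + 6)/(t + 0) = -7*(6 + g)/t)
j(p, u) = 0
(-14*j(-3, 4))*J(3, 0) = (-14*0)*(7*(-6 - 1*0)/3) = 0*(7*(⅓)*(-6 + 0)) = 0*(7*(⅓)*(-6)) = 0*(-14) = 0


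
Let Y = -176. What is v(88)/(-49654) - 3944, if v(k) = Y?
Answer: -8901600/2257 ≈ -3944.0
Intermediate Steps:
v(k) = -176
v(88)/(-49654) - 3944 = -176/(-49654) - 3944 = -176*(-1/49654) - 3944 = 8/2257 - 3944 = -8901600/2257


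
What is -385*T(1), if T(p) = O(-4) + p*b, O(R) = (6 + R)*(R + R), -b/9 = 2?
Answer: 13090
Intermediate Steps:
b = -18 (b = -9*2 = -18)
O(R) = 2*R*(6 + R) (O(R) = (6 + R)*(2*R) = 2*R*(6 + R))
T(p) = -16 - 18*p (T(p) = 2*(-4)*(6 - 4) + p*(-18) = 2*(-4)*2 - 18*p = -16 - 18*p)
-385*T(1) = -385*(-16 - 18*1) = -385*(-16 - 18) = -385*(-34) = 13090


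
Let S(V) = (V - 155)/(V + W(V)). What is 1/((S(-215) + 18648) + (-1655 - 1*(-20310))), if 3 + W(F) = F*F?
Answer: 46007/1716198751 ≈ 2.6808e-5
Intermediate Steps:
W(F) = -3 + F**2 (W(F) = -3 + F*F = -3 + F**2)
S(V) = (-155 + V)/(-3 + V + V**2) (S(V) = (V - 155)/(V + (-3 + V**2)) = (-155 + V)/(-3 + V + V**2))
1/((S(-215) + 18648) + (-1655 - 1*(-20310))) = 1/(((-155 - 215)/(-3 - 215 + (-215)**2) + 18648) + (-1655 - 1*(-20310))) = 1/((-370/(-3 - 215 + 46225) + 18648) + (-1655 + 20310)) = 1/((-370/46007 + 18648) + 18655) = 1/(857938166/46007 + 18655) = 1/(1716198751/46007) = 46007/1716198751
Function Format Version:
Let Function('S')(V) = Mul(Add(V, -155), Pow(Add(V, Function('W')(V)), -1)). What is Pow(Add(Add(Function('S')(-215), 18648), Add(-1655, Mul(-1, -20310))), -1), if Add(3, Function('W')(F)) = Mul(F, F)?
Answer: Rational(46007, 1716198751) ≈ 2.6808e-5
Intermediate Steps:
Function('W')(F) = Add(-3, Pow(F, 2)) (Function('W')(F) = Add(-3, Mul(F, F)) = Add(-3, Pow(F, 2)))
Function('S')(V) = Mul(Pow(Add(-3, V, Pow(V, 2)), -1), Add(-155, V)) (Function('S')(V) = Mul(Add(V, -155), Pow(Add(V, Add(-3, Pow(V, 2))), -1)) = Mul(Add(-155, V), Pow(Add(-3, V, Pow(V, 2)), -1)) = Mul(Pow(Add(-3, V, Pow(V, 2)), -1), Add(-155, V)))
Pow(Add(Add(Function('S')(-215), 18648), Add(-1655, Mul(-1, -20310))), -1) = Pow(Add(Add(Mul(Pow(Add(-3, -215, Pow(-215, 2)), -1), Add(-155, -215)), 18648), Add(-1655, Mul(-1, -20310))), -1) = Pow(Add(Add(Mul(Pow(Add(-3, -215, 46225), -1), -370), 18648), Add(-1655, 20310)), -1) = Pow(Add(Add(Mul(Pow(46007, -1), -370), 18648), 18655), -1) = Pow(Add(Add(Mul(Rational(1, 46007), -370), 18648), 18655), -1) = Pow(Add(Add(Rational(-370, 46007), 18648), 18655), -1) = Pow(Add(Rational(857938166, 46007), 18655), -1) = Pow(Rational(1716198751, 46007), -1) = Rational(46007, 1716198751)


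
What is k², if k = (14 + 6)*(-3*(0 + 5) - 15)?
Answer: 360000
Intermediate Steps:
k = -600 (k = 20*(-3*5 - 15) = 20*(-15 - 15) = 20*(-30) = -600)
k² = (-600)² = 360000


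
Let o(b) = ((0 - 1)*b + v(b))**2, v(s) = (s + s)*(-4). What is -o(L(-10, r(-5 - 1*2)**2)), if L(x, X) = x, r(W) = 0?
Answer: -8100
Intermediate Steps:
v(s) = -8*s (v(s) = (2*s)*(-4) = -8*s)
o(b) = 81*b**2 (o(b) = ((0 - 1)*b - 8*b)**2 = (-b - 8*b)**2 = (-9*b)**2 = 81*b**2)
-o(L(-10, r(-5 - 1*2)**2)) = -81*(-10)**2 = -81*100 = -1*8100 = -8100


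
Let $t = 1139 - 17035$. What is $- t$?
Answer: $15896$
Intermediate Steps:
$t = -15896$ ($t = 1139 - 17035 = -15896$)
$- t = \left(-1\right) \left(-15896\right) = 15896$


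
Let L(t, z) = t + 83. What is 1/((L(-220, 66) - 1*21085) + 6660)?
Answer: -1/14562 ≈ -6.8672e-5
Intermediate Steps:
L(t, z) = 83 + t
1/((L(-220, 66) - 1*21085) + 6660) = 1/(((83 - 220) - 1*21085) + 6660) = 1/((-137 - 21085) + 6660) = 1/(-21222 + 6660) = 1/(-14562) = -1/14562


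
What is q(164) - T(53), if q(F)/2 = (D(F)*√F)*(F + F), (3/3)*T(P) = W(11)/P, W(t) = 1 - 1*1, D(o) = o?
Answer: 215168*√41 ≈ 1.3777e+6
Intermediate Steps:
W(t) = 0 (W(t) = 1 - 1 = 0)
T(P) = 0 (T(P) = 0/P = 0)
q(F) = 4*F^(5/2) (q(F) = 2*((F*√F)*(F + F)) = 2*(F^(3/2)*(2*F)) = 2*(2*F^(5/2)) = 4*F^(5/2))
q(164) - T(53) = 4*164^(5/2) - 1*0 = 4*(53792*√41) + 0 = 215168*√41 + 0 = 215168*√41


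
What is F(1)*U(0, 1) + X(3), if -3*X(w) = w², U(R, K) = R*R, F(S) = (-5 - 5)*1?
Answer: -3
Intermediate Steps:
F(S) = -10 (F(S) = -10*1 = -10)
U(R, K) = R²
X(w) = -w²/3
F(1)*U(0, 1) + X(3) = -10*0² - ⅓*3² = -10*0 - ⅓*9 = 0 - 3 = -3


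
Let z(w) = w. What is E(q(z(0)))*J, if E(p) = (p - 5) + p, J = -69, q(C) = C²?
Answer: 345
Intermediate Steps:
E(p) = -5 + 2*p (E(p) = (-5 + p) + p = -5 + 2*p)
E(q(z(0)))*J = (-5 + 2*0²)*(-69) = (-5 + 2*0)*(-69) = (-5 + 0)*(-69) = -5*(-69) = 345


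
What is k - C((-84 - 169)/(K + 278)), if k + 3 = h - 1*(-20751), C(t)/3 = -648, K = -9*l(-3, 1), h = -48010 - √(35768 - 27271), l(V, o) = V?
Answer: -25318 - √8497 ≈ -25410.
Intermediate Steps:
h = -48010 - √8497 ≈ -48102.
K = 27 (K = -9*(-3) = 27)
C(t) = -1944 (C(t) = 3*(-648) = -1944)
k = -27262 - √8497 (k = -3 + ((-48010 - √8497) - 1*(-20751)) = -3 + ((-48010 - √8497) + 20751) = -3 + (-27259 - √8497) = -27262 - √8497 ≈ -27354.)
k - C((-84 - 169)/(K + 278)) = (-27262 - √8497) - 1*(-1944) = (-27262 - √8497) + 1944 = -25318 - √8497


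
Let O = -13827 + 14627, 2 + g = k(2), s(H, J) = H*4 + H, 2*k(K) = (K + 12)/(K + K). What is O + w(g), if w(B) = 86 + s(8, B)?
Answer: 926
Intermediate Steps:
k(K) = (12 + K)/(4*K) (k(K) = ((K + 12)/(K + K))/2 = ((12 + K)/((2*K)))/2 = ((12 + K)*(1/(2*K)))/2 = ((12 + K)/(2*K))/2 = (12 + K)/(4*K))
s(H, J) = 5*H (s(H, J) = 4*H + H = 5*H)
g = -¼ (g = -2 + (¼)*(12 + 2)/2 = -2 + (¼)*(½)*14 = -2 + 7/4 = -¼ ≈ -0.25000)
w(B) = 126 (w(B) = 86 + 5*8 = 86 + 40 = 126)
O = 800
O + w(g) = 800 + 126 = 926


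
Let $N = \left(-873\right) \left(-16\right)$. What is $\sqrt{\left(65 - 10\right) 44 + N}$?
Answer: $2 \sqrt{4097} \approx 128.02$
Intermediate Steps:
$N = 13968$
$\sqrt{\left(65 - 10\right) 44 + N} = \sqrt{\left(65 - 10\right) 44 + 13968} = \sqrt{55 \cdot 44 + 13968} = \sqrt{2420 + 13968} = \sqrt{16388} = 2 \sqrt{4097}$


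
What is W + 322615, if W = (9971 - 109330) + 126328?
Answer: 349584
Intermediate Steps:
W = 26969 (W = -99359 + 126328 = 26969)
W + 322615 = 26969 + 322615 = 349584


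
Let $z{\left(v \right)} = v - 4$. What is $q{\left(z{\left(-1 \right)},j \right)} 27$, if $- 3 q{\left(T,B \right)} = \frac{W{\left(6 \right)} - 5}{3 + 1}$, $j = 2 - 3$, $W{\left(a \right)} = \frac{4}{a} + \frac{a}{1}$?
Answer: $- \frac{15}{4} \approx -3.75$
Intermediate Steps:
$z{\left(v \right)} = -4 + v$
$W{\left(a \right)} = a + \frac{4}{a}$ ($W{\left(a \right)} = \frac{4}{a} + a 1 = \frac{4}{a} + a = a + \frac{4}{a}$)
$j = -1$
$q{\left(T,B \right)} = - \frac{5}{36}$ ($q{\left(T,B \right)} = - \frac{\left(\left(6 + \frac{4}{6}\right) - 5\right) \frac{1}{3 + 1}}{3} = - \frac{\left(\left(6 + 4 \cdot \frac{1}{6}\right) - 5\right) \frac{1}{4}}{3} = - \frac{\left(\left(6 + \frac{2}{3}\right) - 5\right) \frac{1}{4}}{3} = - \frac{\left(\frac{20}{3} - 5\right) \frac{1}{4}}{3} = - \frac{\frac{5}{3} \cdot \frac{1}{4}}{3} = \left(- \frac{1}{3}\right) \frac{5}{12} = - \frac{5}{36}$)
$q{\left(z{\left(-1 \right)},j \right)} 27 = \left(- \frac{5}{36}\right) 27 = - \frac{15}{4}$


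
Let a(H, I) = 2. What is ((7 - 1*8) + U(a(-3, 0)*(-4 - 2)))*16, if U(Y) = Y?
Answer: -208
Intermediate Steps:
((7 - 1*8) + U(a(-3, 0)*(-4 - 2)))*16 = ((7 - 1*8) + 2*(-4 - 2))*16 = ((7 - 8) + 2*(-6))*16 = (-1 - 12)*16 = -13*16 = -208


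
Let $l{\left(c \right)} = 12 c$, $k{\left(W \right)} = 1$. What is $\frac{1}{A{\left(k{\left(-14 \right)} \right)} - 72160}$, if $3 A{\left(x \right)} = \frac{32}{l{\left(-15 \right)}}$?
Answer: $- \frac{135}{9741608} \approx -1.3858 \cdot 10^{-5}$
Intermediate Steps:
$A{\left(x \right)} = - \frac{8}{135}$ ($A{\left(x \right)} = \frac{32 \frac{1}{12 \left(-15\right)}}{3} = \frac{32 \frac{1}{-180}}{3} = \frac{32 \left(- \frac{1}{180}\right)}{3} = \frac{1}{3} \left(- \frac{8}{45}\right) = - \frac{8}{135}$)
$\frac{1}{A{\left(k{\left(-14 \right)} \right)} - 72160} = \frac{1}{- \frac{8}{135} - 72160} = \frac{1}{- \frac{9741608}{135}} = - \frac{135}{9741608}$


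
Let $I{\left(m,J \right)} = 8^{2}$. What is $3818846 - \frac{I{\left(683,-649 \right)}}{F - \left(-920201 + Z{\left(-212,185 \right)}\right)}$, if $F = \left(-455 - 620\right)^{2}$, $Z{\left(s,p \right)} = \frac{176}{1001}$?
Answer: $\frac{360690291110538}{94450075} \approx 3.8188 \cdot 10^{6}$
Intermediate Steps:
$I{\left(m,J \right)} = 64$
$Z{\left(s,p \right)} = \frac{16}{91}$ ($Z{\left(s,p \right)} = 176 \cdot \frac{1}{1001} = \frac{16}{91}$)
$F = 1155625$ ($F = \left(-1075\right)^{2} = 1155625$)
$3818846 - \frac{I{\left(683,-649 \right)}}{F - \left(-920201 + Z{\left(-212,185 \right)}\right)} = 3818846 - \frac{64}{1155625 + \left(920201 - \frac{16}{91}\right)} = 3818846 - \frac{64}{1155625 + \frac{83738275}{91}} = 3818846 - \frac{64}{\frac{188900150}{91}} = 3818846 - 64 \cdot \frac{91}{188900150} = 3818846 - \frac{2912}{94450075} = \frac{360690291110538}{94450075}$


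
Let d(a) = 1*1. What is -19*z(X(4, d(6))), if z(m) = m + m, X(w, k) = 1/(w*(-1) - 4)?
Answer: 19/4 ≈ 4.7500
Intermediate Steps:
d(a) = 1
X(w, k) = 1/(-4 - w) (X(w, k) = 1/(-w - 4) = 1/(-4 - w))
z(m) = 2*m
-19*z(X(4, d(6))) = -38*(-1/(4 + 4)) = -38*(-1/8) = -38*(-1*⅛) = -38*(-1)/8 = -19*(-¼) = 19/4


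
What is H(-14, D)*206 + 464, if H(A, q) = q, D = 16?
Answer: 3760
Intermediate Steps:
H(-14, D)*206 + 464 = 16*206 + 464 = 3296 + 464 = 3760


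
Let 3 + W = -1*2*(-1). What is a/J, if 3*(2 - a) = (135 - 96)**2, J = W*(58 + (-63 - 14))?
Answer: -505/19 ≈ -26.579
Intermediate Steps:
W = -1 (W = -3 - 1*2*(-1) = -3 - 2*(-1) = -3 + 2 = -1)
J = 19 (J = -(58 + (-63 - 14)) = -(58 - 77) = -1*(-19) = 19)
a = -505 (a = 2 - (135 - 96)**2/3 = 2 - 1/3*39**2 = 2 - 1/3*1521 = 2 - 507 = -505)
a/J = -505/19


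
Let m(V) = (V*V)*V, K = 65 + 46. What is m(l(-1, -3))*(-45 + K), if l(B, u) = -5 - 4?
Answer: -48114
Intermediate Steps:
l(B, u) = -9
K = 111
m(V) = V³ (m(V) = V²*V = V³)
m(l(-1, -3))*(-45 + K) = (-9)³*(-45 + 111) = -729*66 = -48114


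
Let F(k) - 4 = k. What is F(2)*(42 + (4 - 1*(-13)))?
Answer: 354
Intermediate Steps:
F(k) = 4 + k
F(2)*(42 + (4 - 1*(-13))) = (4 + 2)*(42 + (4 - 1*(-13))) = 6*(42 + (4 + 13)) = 6*(42 + 17) = 6*59 = 354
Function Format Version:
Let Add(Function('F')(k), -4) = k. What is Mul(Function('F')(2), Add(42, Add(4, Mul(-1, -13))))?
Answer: 354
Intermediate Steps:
Function('F')(k) = Add(4, k)
Mul(Function('F')(2), Add(42, Add(4, Mul(-1, -13)))) = Mul(Add(4, 2), Add(42, Add(4, Mul(-1, -13)))) = Mul(6, Add(42, Add(4, 13))) = Mul(6, Add(42, 17)) = Mul(6, 59) = 354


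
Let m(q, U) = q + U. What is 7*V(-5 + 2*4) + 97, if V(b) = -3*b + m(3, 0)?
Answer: 55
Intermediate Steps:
m(q, U) = U + q
V(b) = 3 - 3*b (V(b) = -3*b + (0 + 3) = -3*b + 3 = 3 - 3*b)
7*V(-5 + 2*4) + 97 = 7*(3 - 3*(-5 + 2*4)) + 97 = 7*(3 - 3*(-5 + 8)) + 97 = 7*(3 - 3*3) + 97 = 7*(3 - 9) + 97 = 7*(-6) + 97 = -42 + 97 = 55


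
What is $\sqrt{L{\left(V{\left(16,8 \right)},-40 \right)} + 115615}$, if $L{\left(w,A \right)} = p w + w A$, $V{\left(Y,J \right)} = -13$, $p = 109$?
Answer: $\sqrt{114718} \approx 338.7$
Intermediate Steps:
$L{\left(w,A \right)} = 109 w + A w$ ($L{\left(w,A \right)} = 109 w + w A = 109 w + A w$)
$\sqrt{L{\left(V{\left(16,8 \right)},-40 \right)} + 115615} = \sqrt{- 13 \left(109 - 40\right) + 115615} = \sqrt{\left(-13\right) 69 + 115615} = \sqrt{-897 + 115615} = \sqrt{114718}$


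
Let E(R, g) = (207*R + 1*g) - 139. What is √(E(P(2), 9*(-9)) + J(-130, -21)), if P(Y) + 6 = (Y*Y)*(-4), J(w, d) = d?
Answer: I*√4795 ≈ 69.246*I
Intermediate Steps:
P(Y) = -6 - 4*Y² (P(Y) = -6 + (Y*Y)*(-4) = -6 + Y²*(-4) = -6 - 4*Y²)
E(R, g) = -139 + g + 207*R (E(R, g) = (207*R + g) - 139 = (g + 207*R) - 139 = -139 + g + 207*R)
√(E(P(2), 9*(-9)) + J(-130, -21)) = √((-139 + 9*(-9) + 207*(-6 - 4*2²)) - 21) = √((-139 - 81 + 207*(-6 - 4*4)) - 21) = √((-139 - 81 + 207*(-6 - 16)) - 21) = √((-139 - 81 + 207*(-22)) - 21) = √((-139 - 81 - 4554) - 21) = √(-4774 - 21) = √(-4795) = I*√4795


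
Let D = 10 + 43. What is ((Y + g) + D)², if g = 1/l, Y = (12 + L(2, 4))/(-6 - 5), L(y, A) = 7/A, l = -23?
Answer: 22629049/8464 ≈ 2673.6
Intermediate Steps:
Y = -5/4 (Y = (12 + 7/4)/(-6 - 5) = (12 + 7*(¼))/(-11) = (12 + 7/4)*(-1/11) = (55/4)*(-1/11) = -5/4 ≈ -1.2500)
D = 53
g = -1/23 (g = 1/(-23) = -1/23 ≈ -0.043478)
((Y + g) + D)² = ((-5/4 - 1/23) + 53)² = (-119/92 + 53)² = (4757/92)² = 22629049/8464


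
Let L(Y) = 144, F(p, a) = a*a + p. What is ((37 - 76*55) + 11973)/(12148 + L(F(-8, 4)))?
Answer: 3915/6146 ≈ 0.63700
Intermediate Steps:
F(p, a) = p + a² (F(p, a) = a² + p = p + a²)
((37 - 76*55) + 11973)/(12148 + L(F(-8, 4))) = ((37 - 76*55) + 11973)/(12148 + 144) = ((37 - 4180) + 11973)/12292 = (-4143 + 11973)*(1/12292) = 7830*(1/12292) = 3915/6146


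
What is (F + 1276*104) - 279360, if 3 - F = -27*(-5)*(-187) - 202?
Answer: -121206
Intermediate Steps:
F = 25450 (F = 3 - (-27*(-5)*(-187) - 202) = 3 - (135*(-187) - 202) = 3 - (-25245 - 202) = 3 - 1*(-25447) = 3 + 25447 = 25450)
(F + 1276*104) - 279360 = (25450 + 1276*104) - 279360 = (25450 + 132704) - 279360 = 158154 - 279360 = -121206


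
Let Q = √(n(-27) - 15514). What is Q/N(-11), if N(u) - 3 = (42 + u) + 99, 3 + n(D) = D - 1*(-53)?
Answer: I*√15491/133 ≈ 0.93581*I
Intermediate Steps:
n(D) = 50 + D (n(D) = -3 + (D - 1*(-53)) = -3 + (D + 53) = -3 + (53 + D) = 50 + D)
Q = I*√15491 (Q = √((50 - 27) - 15514) = √(23 - 15514) = √(-15491) = I*√15491 ≈ 124.46*I)
N(u) = 144 + u (N(u) = 3 + ((42 + u) + 99) = 3 + (141 + u) = 144 + u)
Q/N(-11) = (I*√15491)/(144 - 11) = (I*√15491)/133 = (I*√15491)*(1/133) = I*√15491/133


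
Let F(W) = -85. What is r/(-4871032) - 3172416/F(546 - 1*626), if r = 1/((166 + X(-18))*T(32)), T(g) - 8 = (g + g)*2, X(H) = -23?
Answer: 17678163192188923/473659151680 ≈ 37323.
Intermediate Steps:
T(g) = 8 + 4*g (T(g) = 8 + (g + g)*2 = 8 + (2*g)*2 = 8 + 4*g)
r = 1/19448 (r = 1/((166 - 23)*(8 + 4*32)) = 1/(143*(8 + 128)) = 1/(143*136) = 1/19448 ≈ 5.1419e-5)
r/(-4871032) - 3172416/F(546 - 1*626) = (1/19448)/(-4871032) - 3172416/(-85) = (1/19448)*(-1/4871032) - 3172416*(-1/85) = -1/94731830336 + 3172416/85 = 17678163192188923/473659151680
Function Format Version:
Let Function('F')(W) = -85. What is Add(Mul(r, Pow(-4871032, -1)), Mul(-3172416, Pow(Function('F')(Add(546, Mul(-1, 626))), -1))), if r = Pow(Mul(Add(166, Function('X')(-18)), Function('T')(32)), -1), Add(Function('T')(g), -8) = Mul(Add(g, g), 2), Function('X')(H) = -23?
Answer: Rational(17678163192188923, 473659151680) ≈ 37323.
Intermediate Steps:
Function('T')(g) = Add(8, Mul(4, g)) (Function('T')(g) = Add(8, Mul(Add(g, g), 2)) = Add(8, Mul(Mul(2, g), 2)) = Add(8, Mul(4, g)))
r = Rational(1, 19448) (r = Pow(Mul(Add(166, -23), Add(8, Mul(4, 32))), -1) = Pow(Mul(143, Add(8, 128)), -1) = Pow(Mul(143, 136), -1) = Pow(19448, -1) = Rational(1, 19448) ≈ 5.1419e-5)
Add(Mul(r, Pow(-4871032, -1)), Mul(-3172416, Pow(Function('F')(Add(546, Mul(-1, 626))), -1))) = Add(Mul(Rational(1, 19448), Pow(-4871032, -1)), Mul(-3172416, Pow(-85, -1))) = Add(Mul(Rational(1, 19448), Rational(-1, 4871032)), Mul(-3172416, Rational(-1, 85))) = Add(Rational(-1, 94731830336), Rational(3172416, 85)) = Rational(17678163192188923, 473659151680)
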